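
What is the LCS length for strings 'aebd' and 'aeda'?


DP table for LCS of 'aebd' and 'aeda':
       a  e  d  a
    0  0  0  0  0
  a 0  1  1  1  1
  e 0  1  2  2  2
  b 0  1  2  2  2
  d 0  1  2  3  3
LCS: 'aed'
LCS length = 3

3


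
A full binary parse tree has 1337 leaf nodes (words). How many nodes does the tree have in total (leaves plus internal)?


Leaf nodes (terminals): 1337
Internal nodes = n - 1 = 1337 - 1 = 1336
Total = leaves + internal = 1337 + 1336 = 2673

2673


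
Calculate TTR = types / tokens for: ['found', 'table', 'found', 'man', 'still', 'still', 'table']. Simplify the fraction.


Tokens: 7
Unique types: ('found', 'man', 'still', 'table') = 4
TTR = 4/7
Already in lowest terms.

4/7


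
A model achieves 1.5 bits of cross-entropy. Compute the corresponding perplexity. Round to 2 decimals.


Perplexity formula: PP = 2^H
H = 1.5
PP = 2^1.5
Decompose: 2^1.5 = 2^1 * 2^0.5 = 2^1 * sqrt(2)
2^1 = 2, sqrt(2) ~ 1.4142136
PP ~ 2 * 1.4142136 = 2.8284272
Rounded to 2 decimals: 2.83

2.83


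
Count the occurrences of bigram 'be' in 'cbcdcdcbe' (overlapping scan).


Scanning 'cbcdcdcbe' for bigram 'be':
  Position 0: 'cb' -> no
  Position 1: 'bc' -> no
  Position 2: 'cd' -> no
  Position 3: 'dc' -> no
  Position 4: 'cd' -> no
  Position 5: 'dc' -> no
  Position 6: 'cb' -> no
  Position 7: 'be' -> MATCH
Total matches: 1

1


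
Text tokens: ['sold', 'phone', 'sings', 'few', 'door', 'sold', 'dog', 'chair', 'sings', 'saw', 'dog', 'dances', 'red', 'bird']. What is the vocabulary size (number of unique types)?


Listing all tokens and tracking unique types:
  Token 1: 'sold' -> NEW (unique so far: 1)
  Token 2: 'phone' -> NEW (unique so far: 2)
  Token 3: 'sings' -> NEW (unique so far: 3)
  Token 4: 'few' -> NEW (unique so far: 4)
  Token 5: 'door' -> NEW (unique so far: 5)
  Token 6: 'sold' -> duplicate (unique so far: 5)
  Token 7: 'dog' -> NEW (unique so far: 6)
  Token 8: 'chair' -> NEW (unique so far: 7)
  Token 9: 'sings' -> duplicate (unique so far: 7)
  Token 10: 'saw' -> NEW (unique so far: 8)
  Token 11: 'dog' -> duplicate (unique so far: 8)
  Token 12: 'dances' -> NEW (unique so far: 9)
  Token 13: 'red' -> NEW (unique so far: 10)
  Token 14: 'bird' -> NEW (unique so far: 11)
Unique types: ('bird', 'chair', 'dances', 'dog', 'door', 'few', 'phone', 'red', 'saw', 'sings', 'sold')
Vocabulary size: 11

11


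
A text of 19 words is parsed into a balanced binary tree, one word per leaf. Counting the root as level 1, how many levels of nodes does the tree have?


In a balanced binary tree with n leaves the deepest leaf is ceil(log2(n)) edges below the root,
so counting node levels inclusive of root and leaves gives ceil(log2(n)) + 1 levels.
log2(19) = 4.2479
ceil(4.2479) = 5
levels = 5 + 1 = 6

6


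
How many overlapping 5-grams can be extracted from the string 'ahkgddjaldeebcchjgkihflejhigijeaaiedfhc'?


String 'ahkgddjaldeebcchjgkihflejhigijeaaiedfhc' has length L = 39.
Number of overlapping n-grams = L - n + 1
Substituting: 39 - 5 + 1 = 35

35


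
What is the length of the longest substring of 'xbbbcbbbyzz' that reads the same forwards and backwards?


Scanning 'xbbbcbbbyzz' for palindromic substrings.
Substring at positions 1-7: 'bbbcbbb'.
Check: reverse('bbbcbbb') = 'bbbcbbb' -> palindrome confirmed.
Neighbouring characters ('x' / 'y') break symmetry, so it cannot extend further.
No longer palindromic substring exists; longest length = 7

7


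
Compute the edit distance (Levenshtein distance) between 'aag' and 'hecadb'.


Building DP table for s1='aag' (len 3) and s2='hecadb' (len 6):
       h  e  c  a  d  b
    0  1  2  3  4  5  6
  a 1  1  2  3  3  4  5
  a 2  2  2  3  3  4  5
  g 3  3  3  3  4  4  5
Edit distance = dp[3][6] = 5

5


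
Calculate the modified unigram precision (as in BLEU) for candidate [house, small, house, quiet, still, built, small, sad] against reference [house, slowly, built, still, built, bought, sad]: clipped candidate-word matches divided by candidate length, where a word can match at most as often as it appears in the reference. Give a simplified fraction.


Reference word counts: {'bought': 1, 'built': 2, 'house': 1, 'sad': 1, 'slowly': 1, 'still': 1}
Checking each candidate word (with clipping):
  'house' -> in reference (ref count 1, used 1/1) -> match (matches: 1)
  'small' -> not in reference -> no match (matches: 1)
  'house' -> ref count 1 already used up (1/1) -> clipped, no match (matches: 1)
  'quiet' -> not in reference -> no match (matches: 1)
  'still' -> in reference (ref count 1, used 1/1) -> match (matches: 2)
  'built' -> in reference (ref count 2, used 1/2) -> match (matches: 3)
  'small' -> not in reference -> no match (matches: 3)
  'sad' -> in reference (ref count 1, used 1/1) -> match (matches: 4)
Clipped matches: 4, Candidate length: 8
Precision = 4/8 = 1/2

1/2


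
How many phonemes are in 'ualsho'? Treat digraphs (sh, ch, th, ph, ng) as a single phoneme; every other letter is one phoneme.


Parsing 'ualsho' greedily, digraphs first:
  'u' -> vowel phoneme (phonemes so far: 1)
  'a' -> vowel phoneme (phonemes so far: 2)
  'l' -> consonant phoneme (phonemes so far: 3)
  'sh' -> digraph (1 consonant phoneme) (phonemes so far: 4)
  'o' -> vowel phoneme (phonemes so far: 5)
Total phonemes: 5

5


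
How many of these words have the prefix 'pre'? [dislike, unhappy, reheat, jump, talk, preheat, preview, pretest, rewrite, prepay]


Checking each word for prefix 'pre':
  'dislike' -> no (count: 0)
  'unhappy' -> no (count: 0)
  'reheat' -> no (count: 0)
  'jump' -> no (count: 0)
  'talk' -> no (count: 0)
  'preheat' -> YES, starts with 'pre' (count: 1)
  'preview' -> YES, starts with 'pre' (count: 2)
  'pretest' -> YES, starts with 'pre' (count: 3)
  'rewrite' -> no (count: 3)
  'prepay' -> YES, starts with 'pre' (count: 4)
Total with prefix 'pre': 4

4


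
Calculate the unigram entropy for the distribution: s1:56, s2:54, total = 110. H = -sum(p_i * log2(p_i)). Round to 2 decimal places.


Computing entropy H = -sum(p_i * log2(p_i)):
  s1: p = 56/110 = 0.5091, -p*log2(p) = 0.4959
  s2: p = 54/110 = 0.4909, -p*log2(p) = 0.5039
H = sum of terms = 0.9998
Rounded to 2 decimals: 1.00

1.00


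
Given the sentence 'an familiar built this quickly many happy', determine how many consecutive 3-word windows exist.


Word trigrams from [7] words:
  Trigram 1: (an familiar built)
  Trigram 2: (familiar built this)
  Trigram 3: (built this quickly)
  Trigram 4: (this quickly many)
  Trigram 5: (quickly many happy)
Total word trigrams: 7 - 2 = 5

5


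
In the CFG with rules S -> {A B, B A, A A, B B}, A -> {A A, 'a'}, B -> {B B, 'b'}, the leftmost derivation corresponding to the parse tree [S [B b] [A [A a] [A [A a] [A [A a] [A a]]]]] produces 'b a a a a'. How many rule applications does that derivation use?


Every bracketed nonterminal node [X ...] in the tree is produced by exactly one rule application.
Reading the tree off as a leftmost derivation:
  Step 1: S  =>  B A   (applied S -> B A)
  Step 2: B A  =>  b A   (applied B -> b)
  Step 3: b A  =>  b A A   (applied A -> A A)
  Step 4: b A A  =>  b a A   (applied A -> a)
  Step 5: b a A  =>  b a A A   (applied A -> A A)
  Step 6: b a A A  =>  b a a A   (applied A -> a)
  Step 7: b a a A  =>  b a a A A   (applied A -> A A)
  Step 8: b a a A A  =>  b a a a A   (applied A -> a)
  Step 9: b a a a A  =>  b a a a a   (applied A -> a)
Final yield: b a a a a
Total rewrite steps: 9

9


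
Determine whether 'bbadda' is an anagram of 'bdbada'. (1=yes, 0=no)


Sort characters of 'bbadda': 'aabbdd'
Sort characters of 'bdbada': 'aabbdd'
Sorted forms match -> they ARE anagrams
Result: 1

1


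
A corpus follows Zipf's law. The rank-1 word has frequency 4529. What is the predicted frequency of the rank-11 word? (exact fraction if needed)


Zipf's law: freq(rank) = f1 / rank
f1 = 4529, rank = 11
freq = 4529 / 11
GCD(4529, 11) = 1
Simplified: 4529/11

4529/11


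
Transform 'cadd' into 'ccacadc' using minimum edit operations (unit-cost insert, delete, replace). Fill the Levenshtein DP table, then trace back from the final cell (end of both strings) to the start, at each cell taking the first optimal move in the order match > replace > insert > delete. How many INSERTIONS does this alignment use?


Edit distance = 4. Backtracking from cell (4, 7) with preference match > replace > insert > delete,
then listing the resulting alignment 'cadd' -> 'ccacadc' left to right:
  Step 1: insert 'c' [insertion #1]
  Step 2: insert 'c' [insertion #2]
  Step 3: insert 'a' [insertion #3]
  Step 4: keep 'c'
  Step 5: keep 'a'
  Step 6: keep 'd'
  Step 7: replace d->c
Total insertions: 3

3


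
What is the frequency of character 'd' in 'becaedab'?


Scanning 'becaedab' for 'd':
  Position 5: 'd' -> MATCH (count: 1)
Total occurrences of 'd': 1

1


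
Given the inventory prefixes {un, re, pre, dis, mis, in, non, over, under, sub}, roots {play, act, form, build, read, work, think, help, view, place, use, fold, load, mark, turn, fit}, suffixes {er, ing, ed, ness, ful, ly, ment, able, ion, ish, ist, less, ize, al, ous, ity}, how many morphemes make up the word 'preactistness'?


Segmenting 'preactistness' against the inventory:
  'pre' -> prefix (morpheme 1)
  'act' -> root (morpheme 2)
  'ist' -> suffix (morpheme 3)
  'ness' -> suffix (morpheme 4)
Total morphemes: 4

4


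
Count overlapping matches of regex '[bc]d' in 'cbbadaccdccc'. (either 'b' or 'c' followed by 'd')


Pattern: [bc]d means either 'b' or 'c' followed by 'd'.
Scanning 'cbbadaccdccc' position-by-position:
  Pos 0: window 'cb' -> no
  Pos 1: window 'bb' -> no
  Pos 2: window 'ba' -> no
  Pos 3: window 'ad' -> no
  Pos 4: window 'da' -> no
  Pos 5: window 'ac' -> no
  Pos 6: window 'cc' -> no
  Pos 7: window 'cd' -> MATCH
  Pos 8: window 'dc' -> no
  Pos 9: window 'cc' -> no
  Pos 10: window 'cc' -> no
  Pos 11: window 'c' -> no
Total matches: 1

1


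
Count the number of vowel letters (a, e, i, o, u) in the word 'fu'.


Scanning each character of 'fu':
  Position 1: 'f' -> consonant (running count: 0)
  Position 2: 'u' -> vowel (running count: 1)
Total vowels: 1

1


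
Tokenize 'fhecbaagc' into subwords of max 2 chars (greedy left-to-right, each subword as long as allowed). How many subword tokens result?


'fhecbaagc' has 9 characters.
Chunking with max size 2:
  Chunk 1: 'fh' (positions 0-1)
  Chunk 2: 'ec' (positions 2-3)
  Chunk 3: 'ba' (positions 4-5)
  Chunk 4: 'ag' (positions 6-7)
  Chunk 5: 'c' (positions 8-8)
Total chunks: ceil(9 / 2) = 5

5


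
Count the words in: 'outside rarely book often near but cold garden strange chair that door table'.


Counting words by splitting on spaces:
  Word 1: 'outside'
  Word 2: 'rarely'
  Word 3: 'book'
  Word 4: 'often'
  Word 5: 'near'
  Word 6: 'but'
  Word 7: 'cold'
  Word 8: 'garden'
  Word 9: 'strange'
  Word 10: 'chair'
  Word 11: 'that'
  Word 12: 'door'
  Word 13: 'table'
Total words: 13

13


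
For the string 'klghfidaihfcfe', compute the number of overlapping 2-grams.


String 'klghfidaihfcfe' has length L = 14.
Number of overlapping n-grams = L - n + 1
Substituting: 14 - 2 + 1 = 13

13


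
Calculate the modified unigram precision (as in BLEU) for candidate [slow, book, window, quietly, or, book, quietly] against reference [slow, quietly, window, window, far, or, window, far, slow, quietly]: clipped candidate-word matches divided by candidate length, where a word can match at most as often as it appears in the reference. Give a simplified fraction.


Reference word counts: {'far': 2, 'or': 1, 'quietly': 2, 'slow': 2, 'window': 3}
Checking each candidate word (with clipping):
  'slow' -> in reference (ref count 2, used 1/2) -> match (matches: 1)
  'book' -> not in reference -> no match (matches: 1)
  'window' -> in reference (ref count 3, used 1/3) -> match (matches: 2)
  'quietly' -> in reference (ref count 2, used 1/2) -> match (matches: 3)
  'or' -> in reference (ref count 1, used 1/1) -> match (matches: 4)
  'book' -> not in reference -> no match (matches: 4)
  'quietly' -> in reference (ref count 2, used 2/2) -> match (matches: 5)
Clipped matches: 5, Candidate length: 7
Precision = 5/7

5/7


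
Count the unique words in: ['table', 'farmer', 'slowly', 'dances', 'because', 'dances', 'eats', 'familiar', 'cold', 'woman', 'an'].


Listing all tokens and tracking unique types:
  Token 1: 'table' -> NEW (unique so far: 1)
  Token 2: 'farmer' -> NEW (unique so far: 2)
  Token 3: 'slowly' -> NEW (unique so far: 3)
  Token 4: 'dances' -> NEW (unique so far: 4)
  Token 5: 'because' -> NEW (unique so far: 5)
  Token 6: 'dances' -> duplicate (unique so far: 5)
  Token 7: 'eats' -> NEW (unique so far: 6)
  Token 8: 'familiar' -> NEW (unique so far: 7)
  Token 9: 'cold' -> NEW (unique so far: 8)
  Token 10: 'woman' -> NEW (unique so far: 9)
  Token 11: 'an' -> NEW (unique so far: 10)
Unique types: ('an', 'because', 'cold', 'dances', 'eats', 'familiar', 'farmer', 'slowly', 'table', 'woman')
Vocabulary size: 10

10


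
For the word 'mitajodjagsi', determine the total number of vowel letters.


Scanning each character of 'mitajodjagsi':
  Position 1: 'm' -> consonant (running count: 0)
  Position 2: 'i' -> vowel (running count: 1)
  Position 3: 't' -> consonant (running count: 1)
  Position 4: 'a' -> vowel (running count: 2)
  Position 5: 'j' -> consonant (running count: 2)
  Position 6: 'o' -> vowel (running count: 3)
  Position 7: 'd' -> consonant (running count: 3)
  Position 8: 'j' -> consonant (running count: 3)
  Position 9: 'a' -> vowel (running count: 4)
  Position 10: 'g' -> consonant (running count: 4)
  Position 11: 's' -> consonant (running count: 4)
  Position 12: 'i' -> vowel (running count: 5)
Total vowels: 5

5


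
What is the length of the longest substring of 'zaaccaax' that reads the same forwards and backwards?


Scanning 'zaaccaax' for palindromic substrings.
Substring at positions 1-6: 'aaccaa'.
Check: reverse('aaccaa') = 'aaccaa' -> palindrome confirmed.
Neighbouring characters ('z' / 'x') break symmetry, so it cannot extend further.
No longer palindromic substring exists; longest length = 6

6


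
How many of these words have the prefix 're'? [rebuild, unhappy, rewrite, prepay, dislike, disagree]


Checking each word for prefix 're':
  'rebuild' -> YES, starts with 're' (count: 1)
  'unhappy' -> no (count: 1)
  'rewrite' -> YES, starts with 're' (count: 2)
  'prepay' -> no (count: 2)
  'dislike' -> no (count: 2)
  'disagree' -> no (count: 2)
Total with prefix 're': 2

2


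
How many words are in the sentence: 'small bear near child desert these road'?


Counting words by splitting on spaces:
  Word 1: 'small'
  Word 2: 'bear'
  Word 3: 'near'
  Word 4: 'child'
  Word 5: 'desert'
  Word 6: 'these'
  Word 7: 'road'
Total words: 7

7


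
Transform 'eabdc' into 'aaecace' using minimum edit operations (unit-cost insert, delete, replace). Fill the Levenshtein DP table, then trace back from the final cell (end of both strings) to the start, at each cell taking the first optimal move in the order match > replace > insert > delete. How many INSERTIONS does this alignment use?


Edit distance = 5. Backtracking from cell (5, 7) with preference match > replace > insert > delete,
then listing the resulting alignment 'eabdc' -> 'aaecace' left to right:
  Step 1: replace e->a
  Step 2: keep 'a'
  Step 3: insert 'e' [insertion #1]
  Step 4: replace b->c
  Step 5: replace d->a
  Step 6: keep 'c'
  Step 7: insert 'e' [insertion #2]
Total insertions: 2

2


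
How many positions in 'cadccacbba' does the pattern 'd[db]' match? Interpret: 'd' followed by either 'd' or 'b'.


Pattern: d[db] means 'd' followed by either 'd' or 'b'.
Scanning 'cadccacbba' position-by-position:
  Pos 0: window 'ca' -> no
  Pos 1: window 'ad' -> no
  Pos 2: window 'dc' -> no
  Pos 3: window 'cc' -> no
  Pos 4: window 'ca' -> no
  Pos 5: window 'ac' -> no
  Pos 6: window 'cb' -> no
  Pos 7: window 'bb' -> no
  Pos 8: window 'ba' -> no
  Pos 9: window 'a' -> no
Total matches: 0

0


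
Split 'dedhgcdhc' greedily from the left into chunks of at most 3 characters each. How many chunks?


'dedhgcdhc' has 9 characters.
Chunking with max size 3:
  Chunk 1: 'ded' (positions 0-2)
  Chunk 2: 'hgc' (positions 3-5)
  Chunk 3: 'dhc' (positions 6-8)
Total chunks: ceil(9 / 3) = 3

3


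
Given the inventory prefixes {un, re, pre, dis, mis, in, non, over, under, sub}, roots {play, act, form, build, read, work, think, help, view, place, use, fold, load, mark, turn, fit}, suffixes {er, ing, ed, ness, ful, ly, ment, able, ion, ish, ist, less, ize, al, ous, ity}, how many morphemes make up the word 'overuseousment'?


Segmenting 'overuseousment' against the inventory:
  'over' -> prefix (morpheme 1)
  'use' -> root (morpheme 2)
  'ous' -> suffix (morpheme 3)
  'ment' -> suffix (morpheme 4)
Total morphemes: 4

4


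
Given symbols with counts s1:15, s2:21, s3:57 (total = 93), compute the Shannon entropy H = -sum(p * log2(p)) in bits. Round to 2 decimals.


Computing entropy H = -sum(p_i * log2(p_i)):
  s1: p = 15/93 = 0.1613, -p*log2(p) = 0.4246
  s2: p = 21/93 = 0.2258, -p*log2(p) = 0.4848
  s3: p = 57/93 = 0.6129, -p*log2(p) = 0.4329
H = sum of terms = 1.3423
Rounded to 2 decimals: 1.34

1.34


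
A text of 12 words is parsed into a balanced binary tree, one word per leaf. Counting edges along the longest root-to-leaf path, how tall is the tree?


In a balanced binary tree with n leaves the deepest leaf is ceil(log2(n)) edges below the root.
log2(12) = 3.5850
ceil(3.5850) = 4
height (edges) = 4

4


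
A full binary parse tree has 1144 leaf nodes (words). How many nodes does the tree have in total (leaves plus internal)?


Leaf nodes (terminals): 1144
Internal nodes = n - 1 = 1144 - 1 = 1143
Total = leaves + internal = 1144 + 1143 = 2287

2287


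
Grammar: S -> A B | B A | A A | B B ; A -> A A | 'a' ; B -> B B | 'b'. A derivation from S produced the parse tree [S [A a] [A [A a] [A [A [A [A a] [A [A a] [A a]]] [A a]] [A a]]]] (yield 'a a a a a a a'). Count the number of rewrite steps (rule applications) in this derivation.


Every bracketed nonterminal node [X ...] in the tree is produced by exactly one rule application.
Reading the tree off as a leftmost derivation:
  Step 1: S  =>  A A   (applied S -> A A)
  Step 2: A A  =>  a A   (applied A -> a)
  Step 3: a A  =>  a A A   (applied A -> A A)
  Step 4: a A A  =>  a a A   (applied A -> a)
  Step 5: a a A  =>  a a A A   (applied A -> A A)
  Step 6: a a A A  =>  a a A A A   (applied A -> A A)
  Step 7: a a A A A  =>  a a A A A A   (applied A -> A A)
  Step 8: a a A A A A  =>  a a a A A A   (applied A -> a)
  Step 9: a a a A A A  =>  a a a A A A A   (applied A -> A A)
  Step 10: a a a A A A A  =>  a a a a A A A   (applied A -> a)
  Step 11: a a a a A A A  =>  a a a a a A A   (applied A -> a)
  Step 12: a a a a a A A  =>  a a a a a a A   (applied A -> a)
  Step 13: a a a a a a A  =>  a a a a a a a   (applied A -> a)
Final yield: a a a a a a a
Total rewrite steps: 13

13


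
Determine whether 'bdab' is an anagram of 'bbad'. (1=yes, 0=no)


Sort characters of 'bdab': 'abbd'
Sort characters of 'bbad': 'abbd'
Sorted forms match -> they ARE anagrams
Result: 1

1


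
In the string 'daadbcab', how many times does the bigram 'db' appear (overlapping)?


Scanning 'daadbcab' for bigram 'db':
  Position 0: 'da' -> no
  Position 1: 'aa' -> no
  Position 2: 'ad' -> no
  Position 3: 'db' -> MATCH
  Position 4: 'bc' -> no
  Position 5: 'ca' -> no
  Position 6: 'ab' -> no
Total matches: 1

1


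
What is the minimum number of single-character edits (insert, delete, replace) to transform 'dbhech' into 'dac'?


Building DP table for s1='dbhech' (len 6) and s2='dac' (len 3):
       d  a  c
    0  1  2  3
  d 1  0  1  2
  b 2  1  1  2
  h 3  2  2  2
  e 4  3  3  3
  c 5  4  4  3
  h 6  5  5  4
Edit distance = dp[6][3] = 4

4


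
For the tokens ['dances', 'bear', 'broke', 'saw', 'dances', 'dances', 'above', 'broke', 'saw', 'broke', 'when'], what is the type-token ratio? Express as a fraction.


Tokens: 11
Unique types: ('above', 'bear', 'broke', 'dances', 'saw', 'when') = 6
TTR = 6/11
Already in lowest terms.

6/11


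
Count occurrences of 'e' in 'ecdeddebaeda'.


Scanning 'ecdeddebaeda' for 'e':
  Position 0: 'e' -> MATCH (count: 1)
  Position 3: 'e' -> MATCH (count: 2)
  Position 6: 'e' -> MATCH (count: 3)
  Position 9: 'e' -> MATCH (count: 4)
Total occurrences of 'e': 4

4


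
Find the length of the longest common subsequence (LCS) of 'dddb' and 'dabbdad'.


DP table for LCS of 'dddb' and 'dabbdad':
       d  a  b  b  d  a  d
    0  0  0  0  0  0  0  0
  d 0  1  1  1  1  1  1  1
  d 0  1  1  1  1  2  2  2
  d 0  1  1  1  1  2  2  3
  b 0  1  1  2  2  2  2  3
LCS: 'ddd'
LCS length = 3

3


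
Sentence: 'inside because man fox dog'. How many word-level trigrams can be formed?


Word trigrams from [5] words:
  Trigram 1: (inside because man)
  Trigram 2: (because man fox)
  Trigram 3: (man fox dog)
Total word trigrams: 5 - 2 = 3

3


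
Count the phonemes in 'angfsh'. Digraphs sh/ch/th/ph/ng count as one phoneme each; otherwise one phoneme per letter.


Parsing 'angfsh' greedily, digraphs first:
  'a' -> vowel phoneme (phonemes so far: 1)
  'ng' -> digraph (1 consonant phoneme) (phonemes so far: 2)
  'f' -> consonant phoneme (phonemes so far: 3)
  'sh' -> digraph (1 consonant phoneme) (phonemes so far: 4)
Total phonemes: 4

4


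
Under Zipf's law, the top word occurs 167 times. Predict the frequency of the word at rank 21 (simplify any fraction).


Zipf's law: freq(rank) = f1 / rank
f1 = 167, rank = 21
freq = 167 / 21
GCD(167, 21) = 1
Simplified: 167/21

167/21


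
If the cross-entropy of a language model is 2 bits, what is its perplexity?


Perplexity formula: PP = 2^H
H = 2
PP = 2^2
Steps: 2^1 = 2, 2^2 = 4
PP = 4

4


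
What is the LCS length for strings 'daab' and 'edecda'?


DP table for LCS of 'daab' and 'edecda':
       e  d  e  c  d  a
    0  0  0  0  0  0  0
  d 0  0  1  1  1  1  1
  a 0  0  1  1  1  1  2
  a 0  0  1  1  1  1  2
  b 0  0  1  1  1  1  2
LCS: 'da'
LCS length = 2

2


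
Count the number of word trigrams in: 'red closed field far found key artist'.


Word trigrams from [7] words:
  Trigram 1: (red closed field)
  Trigram 2: (closed field far)
  Trigram 3: (field far found)
  Trigram 4: (far found key)
  Trigram 5: (found key artist)
Total word trigrams: 7 - 2 = 5

5


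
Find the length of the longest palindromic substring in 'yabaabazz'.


Scanning 'yabaabazz' for palindromic substrings.
Substring at positions 1-6: 'abaaba'.
Check: reverse('abaaba') = 'abaaba' -> palindrome confirmed.
Neighbouring characters ('y' / 'z') break symmetry, so it cannot extend further.
No longer palindromic substring exists; longest length = 6

6


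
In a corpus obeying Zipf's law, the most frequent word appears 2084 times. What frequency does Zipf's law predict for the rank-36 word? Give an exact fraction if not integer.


Zipf's law: freq(rank) = f1 / rank
f1 = 2084, rank = 36
freq = 2084 / 36
GCD(2084, 36) = 4
Simplified: 521/9

521/9


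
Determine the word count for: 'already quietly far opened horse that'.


Counting words by splitting on spaces:
  Word 1: 'already'
  Word 2: 'quietly'
  Word 3: 'far'
  Word 4: 'opened'
  Word 5: 'horse'
  Word 6: 'that'
Total words: 6

6


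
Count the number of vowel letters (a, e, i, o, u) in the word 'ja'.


Scanning each character of 'ja':
  Position 1: 'j' -> consonant (running count: 0)
  Position 2: 'a' -> vowel (running count: 1)
Total vowels: 1

1


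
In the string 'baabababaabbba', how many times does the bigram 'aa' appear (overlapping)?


Scanning 'baabababaabbba' for bigram 'aa':
  Position 0: 'ba' -> no
  Position 1: 'aa' -> MATCH
  Position 2: 'ab' -> no
  Position 3: 'ba' -> no
  Position 4: 'ab' -> no
  Position 5: 'ba' -> no
  Position 6: 'ab' -> no
  Position 7: 'ba' -> no
  Position 8: 'aa' -> MATCH
  Position 9: 'ab' -> no
  Position 10: 'bb' -> no
  Position 11: 'bb' -> no
  Position 12: 'ba' -> no
Total matches: 2

2


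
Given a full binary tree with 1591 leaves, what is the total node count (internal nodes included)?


Leaf nodes (terminals): 1591
Internal nodes = n - 1 = 1591 - 1 = 1590
Total = leaves + internal = 1591 + 1590 = 3181

3181


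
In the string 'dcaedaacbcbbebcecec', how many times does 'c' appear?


Scanning 'dcaedaacbcbbebcecec' for 'c':
  Position 1: 'c' -> MATCH (count: 1)
  Position 7: 'c' -> MATCH (count: 2)
  Position 9: 'c' -> MATCH (count: 3)
  Position 14: 'c' -> MATCH (count: 4)
  Position 16: 'c' -> MATCH (count: 5)
  Position 18: 'c' -> MATCH (count: 6)
Total occurrences of 'c': 6

6


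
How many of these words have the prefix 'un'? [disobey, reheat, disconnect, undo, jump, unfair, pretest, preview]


Checking each word for prefix 'un':
  'disobey' -> no (count: 0)
  'reheat' -> no (count: 0)
  'disconnect' -> no (count: 0)
  'undo' -> YES, starts with 'un' (count: 1)
  'jump' -> no (count: 1)
  'unfair' -> YES, starts with 'un' (count: 2)
  'pretest' -> no (count: 2)
  'preview' -> no (count: 2)
Total with prefix 'un': 2

2


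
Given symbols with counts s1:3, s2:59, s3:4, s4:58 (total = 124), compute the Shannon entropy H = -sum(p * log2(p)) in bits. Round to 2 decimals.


Computing entropy H = -sum(p_i * log2(p_i)):
  s1: p = 3/124 = 0.0242, -p*log2(p) = 0.1299
  s2: p = 59/124 = 0.4758, -p*log2(p) = 0.5099
  s3: p = 4/124 = 0.0323, -p*log2(p) = 0.1598
  s4: p = 58/124 = 0.4677, -p*log2(p) = 0.5127
H = sum of terms = 1.3123
Rounded to 2 decimals: 1.31

1.31


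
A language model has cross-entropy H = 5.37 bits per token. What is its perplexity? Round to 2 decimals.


Perplexity formula: PP = 2^H
H = 5.37
PP = 2^5.37
Decompose: 2^5.37 = 2^5 * 2^0.37
2^5 = 32, 2^0.37 ~ 1.2923528
PP ~ 32 * 1.2923528 = 41.3552896
Rounded to 2 decimals: 41.36

41.36


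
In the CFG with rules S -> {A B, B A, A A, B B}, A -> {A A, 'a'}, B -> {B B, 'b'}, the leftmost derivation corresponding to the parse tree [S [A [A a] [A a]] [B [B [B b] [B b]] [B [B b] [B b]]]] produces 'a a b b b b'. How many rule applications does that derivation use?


Every bracketed nonterminal node [X ...] in the tree is produced by exactly one rule application.
Reading the tree off as a leftmost derivation:
  Step 1: S  =>  A B   (applied S -> A B)
  Step 2: A B  =>  A A B   (applied A -> A A)
  Step 3: A A B  =>  a A B   (applied A -> a)
  Step 4: a A B  =>  a a B   (applied A -> a)
  Step 5: a a B  =>  a a B B   (applied B -> B B)
  Step 6: a a B B  =>  a a B B B   (applied B -> B B)
  Step 7: a a B B B  =>  a a b B B   (applied B -> b)
  Step 8: a a b B B  =>  a a b b B   (applied B -> b)
  Step 9: a a b b B  =>  a a b b B B   (applied B -> B B)
  Step 10: a a b b B B  =>  a a b b b B   (applied B -> b)
  Step 11: a a b b b B  =>  a a b b b b   (applied B -> b)
Final yield: a a b b b b
Total rewrite steps: 11

11


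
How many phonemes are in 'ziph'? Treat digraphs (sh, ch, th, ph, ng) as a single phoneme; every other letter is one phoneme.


Parsing 'ziph' greedily, digraphs first:
  'z' -> consonant phoneme (phonemes so far: 1)
  'i' -> vowel phoneme (phonemes so far: 2)
  'ph' -> digraph (1 consonant phoneme) (phonemes so far: 3)
Total phonemes: 3

3


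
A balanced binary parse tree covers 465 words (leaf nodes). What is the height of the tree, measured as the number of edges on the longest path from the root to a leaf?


In a balanced binary tree with n leaves the deepest leaf is ceil(log2(n)) edges below the root.
log2(465) = 8.8611
ceil(8.8611) = 9
height (edges) = 9

9


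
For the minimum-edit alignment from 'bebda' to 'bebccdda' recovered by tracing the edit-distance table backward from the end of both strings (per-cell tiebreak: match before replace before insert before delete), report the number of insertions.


Edit distance = 3. Backtracking from cell (5, 8) with preference match > replace > insert > delete,
then listing the resulting alignment 'bebda' -> 'bebccdda' left to right:
  Step 1: keep 'b'
  Step 2: keep 'e'
  Step 3: keep 'b'
  Step 4: insert 'c' [insertion #1]
  Step 5: insert 'c' [insertion #2]
  Step 6: insert 'd' [insertion #3]
  Step 7: keep 'd'
  Step 8: keep 'a'
Total insertions: 3

3


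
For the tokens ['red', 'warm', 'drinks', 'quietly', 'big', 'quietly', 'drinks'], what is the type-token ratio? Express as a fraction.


Tokens: 7
Unique types: ('big', 'drinks', 'quietly', 'red', 'warm') = 5
TTR = 5/7
Already in lowest terms.

5/7


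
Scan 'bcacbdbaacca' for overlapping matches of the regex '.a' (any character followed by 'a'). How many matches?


Pattern: .a means any character followed by 'a'.
Scanning 'bcacbdbaacca' position-by-position:
  Pos 0: window 'bc' -> no
  Pos 1: window 'ca' -> MATCH
  Pos 2: window 'ac' -> no
  Pos 3: window 'cb' -> no
  Pos 4: window 'bd' -> no
  Pos 5: window 'db' -> no
  Pos 6: window 'ba' -> MATCH
  Pos 7: window 'aa' -> MATCH
  Pos 8: window 'ac' -> no
  Pos 9: window 'cc' -> no
  Pos 10: window 'ca' -> MATCH
  Pos 11: window 'a' -> no
Total matches: 4

4


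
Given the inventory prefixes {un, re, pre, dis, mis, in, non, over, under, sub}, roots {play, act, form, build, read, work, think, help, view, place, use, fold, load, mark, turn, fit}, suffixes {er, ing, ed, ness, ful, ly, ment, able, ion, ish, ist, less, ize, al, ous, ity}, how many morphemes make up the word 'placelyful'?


Segmenting 'placelyful' against the inventory:
  'place' -> root (morpheme 1)
  'ly' -> suffix (morpheme 2)
  'ful' -> suffix (morpheme 3)
Total morphemes: 3

3


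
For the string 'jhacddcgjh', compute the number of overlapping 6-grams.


String 'jhacddcgjh' has length L = 10.
Number of overlapping n-grams = L - n + 1
Substituting: 10 - 6 + 1 = 5

5


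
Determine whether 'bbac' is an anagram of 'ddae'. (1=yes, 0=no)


Sort characters of 'bbac': 'abbc'
Sort characters of 'ddae': 'adde'
Sorted forms differ -> they are NOT anagrams
Result: 0

0


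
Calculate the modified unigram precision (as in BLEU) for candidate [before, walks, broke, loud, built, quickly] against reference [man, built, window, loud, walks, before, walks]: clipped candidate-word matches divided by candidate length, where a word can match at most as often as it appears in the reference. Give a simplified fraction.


Reference word counts: {'before': 1, 'built': 1, 'loud': 1, 'man': 1, 'walks': 2, 'window': 1}
Checking each candidate word (with clipping):
  'before' -> in reference (ref count 1, used 1/1) -> match (matches: 1)
  'walks' -> in reference (ref count 2, used 1/2) -> match (matches: 2)
  'broke' -> not in reference -> no match (matches: 2)
  'loud' -> in reference (ref count 1, used 1/1) -> match (matches: 3)
  'built' -> in reference (ref count 1, used 1/1) -> match (matches: 4)
  'quickly' -> not in reference -> no match (matches: 4)
Clipped matches: 4, Candidate length: 6
Precision = 4/6 = 2/3

2/3


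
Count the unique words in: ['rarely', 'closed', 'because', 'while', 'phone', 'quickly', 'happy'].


Listing all tokens and tracking unique types:
  Token 1: 'rarely' -> NEW (unique so far: 1)
  Token 2: 'closed' -> NEW (unique so far: 2)
  Token 3: 'because' -> NEW (unique so far: 3)
  Token 4: 'while' -> NEW (unique so far: 4)
  Token 5: 'phone' -> NEW (unique so far: 5)
  Token 6: 'quickly' -> NEW (unique so far: 6)
  Token 7: 'happy' -> NEW (unique so far: 7)
Unique types: ('because', 'closed', 'happy', 'phone', 'quickly', 'rarely', 'while')
Vocabulary size: 7

7


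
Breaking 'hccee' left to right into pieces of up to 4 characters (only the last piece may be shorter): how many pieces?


'hccee' has 5 characters.
Chunking with max size 4:
  Chunk 1: 'hcce' (positions 0-3)
  Chunk 2: 'e' (positions 4-4)
Total chunks: ceil(5 / 4) = 2

2


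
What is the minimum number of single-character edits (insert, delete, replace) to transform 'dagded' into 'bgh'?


Building DP table for s1='dagded' (len 6) and s2='bgh' (len 3):
       b  g  h
    0  1  2  3
  d 1  1  2  3
  a 2  2  2  3
  g 3  3  2  3
  d 4  4  3  3
  e 5  5  4  4
  d 6  6  5  5
Edit distance = dp[6][3] = 5

5


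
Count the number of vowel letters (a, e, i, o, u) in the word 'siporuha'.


Scanning each character of 'siporuha':
  Position 1: 's' -> consonant (running count: 0)
  Position 2: 'i' -> vowel (running count: 1)
  Position 3: 'p' -> consonant (running count: 1)
  Position 4: 'o' -> vowel (running count: 2)
  Position 5: 'r' -> consonant (running count: 2)
  Position 6: 'u' -> vowel (running count: 3)
  Position 7: 'h' -> consonant (running count: 3)
  Position 8: 'a' -> vowel (running count: 4)
Total vowels: 4

4


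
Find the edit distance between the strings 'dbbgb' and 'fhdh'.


Building DP table for s1='dbbgb' (len 5) and s2='fhdh' (len 4):
       f  h  d  h
    0  1  2  3  4
  d 1  1  2  2  3
  b 2  2  2  3  3
  b 3  3  3  3  4
  g 4  4  4  4  4
  b 5  5  5  5  5
Edit distance = dp[5][4] = 5

5


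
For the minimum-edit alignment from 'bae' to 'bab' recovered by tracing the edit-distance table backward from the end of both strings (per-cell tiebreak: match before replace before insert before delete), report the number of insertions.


Edit distance = 1. Backtracking from cell (3, 3) with preference match > replace > insert > delete,
then listing the resulting alignment 'bae' -> 'bab' left to right:
  Step 1: keep 'b'
  Step 2: keep 'a'
  Step 3: replace e->b
Total insertions: 0

0


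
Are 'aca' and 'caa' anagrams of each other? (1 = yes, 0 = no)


Sort characters of 'aca': 'aac'
Sort characters of 'caa': 'aac'
Sorted forms match -> they ARE anagrams
Result: 1

1


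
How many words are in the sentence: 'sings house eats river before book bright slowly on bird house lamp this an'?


Counting words by splitting on spaces:
  Word 1: 'sings'
  Word 2: 'house'
  Word 3: 'eats'
  Word 4: 'river'
  Word 5: 'before'
  Word 6: 'book'
  Word 7: 'bright'
  Word 8: 'slowly'
  Word 9: 'on'
  Word 10: 'bird'
  Word 11: 'house'
  Word 12: 'lamp'
  Word 13: 'this'
  Word 14: 'an'
Total words: 14

14


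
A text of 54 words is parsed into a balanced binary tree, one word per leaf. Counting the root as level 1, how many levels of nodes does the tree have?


In a balanced binary tree with n leaves the deepest leaf is ceil(log2(n)) edges below the root,
so counting node levels inclusive of root and leaves gives ceil(log2(n)) + 1 levels.
log2(54) = 5.7549
ceil(5.7549) = 6
levels = 6 + 1 = 7

7


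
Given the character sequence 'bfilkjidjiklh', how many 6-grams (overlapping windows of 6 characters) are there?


String 'bfilkjidjiklh' has length L = 13.
Number of overlapping n-grams = L - n + 1
Substituting: 13 - 6 + 1 = 8

8


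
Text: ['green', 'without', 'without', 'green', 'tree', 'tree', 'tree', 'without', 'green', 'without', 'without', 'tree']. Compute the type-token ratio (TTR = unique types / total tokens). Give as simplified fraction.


Tokens: 12
Unique types: ('green', 'tree', 'without') = 3
TTR = 3/12
Simplify: divide both by 3 -> 1/4
TTR = 1/4

1/4


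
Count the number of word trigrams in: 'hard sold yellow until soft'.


Word trigrams from [5] words:
  Trigram 1: (hard sold yellow)
  Trigram 2: (sold yellow until)
  Trigram 3: (yellow until soft)
Total word trigrams: 5 - 2 = 3

3


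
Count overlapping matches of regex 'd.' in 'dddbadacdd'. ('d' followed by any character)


Pattern: d. means 'd' followed by any character.
Scanning 'dddbadacdd' position-by-position:
  Pos 0: window 'dd' -> MATCH
  Pos 1: window 'dd' -> MATCH
  Pos 2: window 'db' -> MATCH
  Pos 3: window 'ba' -> no
  Pos 4: window 'ad' -> no
  Pos 5: window 'da' -> MATCH
  Pos 6: window 'ac' -> no
  Pos 7: window 'cd' -> no
  Pos 8: window 'dd' -> MATCH
  Pos 9: window 'd' -> no
Total matches: 5

5


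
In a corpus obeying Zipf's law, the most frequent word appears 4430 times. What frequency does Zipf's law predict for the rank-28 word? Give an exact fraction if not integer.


Zipf's law: freq(rank) = f1 / rank
f1 = 4430, rank = 28
freq = 4430 / 28
GCD(4430, 28) = 2
Simplified: 2215/14

2215/14


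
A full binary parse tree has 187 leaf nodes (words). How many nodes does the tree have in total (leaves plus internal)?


Leaf nodes (terminals): 187
Internal nodes = n - 1 = 187 - 1 = 186
Total = leaves + internal = 187 + 186 = 373

373


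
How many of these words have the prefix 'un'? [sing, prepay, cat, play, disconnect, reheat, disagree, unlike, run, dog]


Checking each word for prefix 'un':
  'sing' -> no (count: 0)
  'prepay' -> no (count: 0)
  'cat' -> no (count: 0)
  'play' -> no (count: 0)
  'disconnect' -> no (count: 0)
  'reheat' -> no (count: 0)
  'disagree' -> no (count: 0)
  'unlike' -> YES, starts with 'un' (count: 1)
  'run' -> no (count: 1)
  'dog' -> no (count: 1)
Total with prefix 'un': 1

1


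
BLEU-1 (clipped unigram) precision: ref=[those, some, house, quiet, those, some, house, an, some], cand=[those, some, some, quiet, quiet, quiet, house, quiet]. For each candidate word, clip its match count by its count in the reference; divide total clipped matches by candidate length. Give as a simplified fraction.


Reference word counts: {'an': 1, 'house': 2, 'quiet': 1, 'some': 3, 'those': 2}
Checking each candidate word (with clipping):
  'those' -> in reference (ref count 2, used 1/2) -> match (matches: 1)
  'some' -> in reference (ref count 3, used 1/3) -> match (matches: 2)
  'some' -> in reference (ref count 3, used 2/3) -> match (matches: 3)
  'quiet' -> in reference (ref count 1, used 1/1) -> match (matches: 4)
  'quiet' -> ref count 1 already used up (1/1) -> clipped, no match (matches: 4)
  'quiet' -> ref count 1 already used up (1/1) -> clipped, no match (matches: 4)
  'house' -> in reference (ref count 2, used 1/2) -> match (matches: 5)
  'quiet' -> ref count 1 already used up (1/1) -> clipped, no match (matches: 5)
Clipped matches: 5, Candidate length: 8
Precision = 5/8

5/8


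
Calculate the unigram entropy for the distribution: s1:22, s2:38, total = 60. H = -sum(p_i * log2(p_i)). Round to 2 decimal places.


Computing entropy H = -sum(p_i * log2(p_i)):
  s1: p = 22/60 = 0.3667, -p*log2(p) = 0.5307
  s2: p = 38/60 = 0.6333, -p*log2(p) = 0.4173
H = sum of terms = 0.9480
Rounded to 2 decimals: 0.95

0.95


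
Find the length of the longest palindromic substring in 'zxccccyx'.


Scanning 'zxccccyx' for palindromic substrings.
Substring at positions 2-5: 'cccc'.
Check: reverse('cccc') = 'cccc' -> palindrome confirmed.
Neighbouring characters ('x' / 'y') break symmetry, so it cannot extend further.
No longer palindromic substring exists; longest length = 4

4


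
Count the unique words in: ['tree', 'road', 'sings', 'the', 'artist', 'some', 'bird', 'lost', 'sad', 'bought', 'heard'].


Listing all tokens and tracking unique types:
  Token 1: 'tree' -> NEW (unique so far: 1)
  Token 2: 'road' -> NEW (unique so far: 2)
  Token 3: 'sings' -> NEW (unique so far: 3)
  Token 4: 'the' -> NEW (unique so far: 4)
  Token 5: 'artist' -> NEW (unique so far: 5)
  Token 6: 'some' -> NEW (unique so far: 6)
  Token 7: 'bird' -> NEW (unique so far: 7)
  Token 8: 'lost' -> NEW (unique so far: 8)
  Token 9: 'sad' -> NEW (unique so far: 9)
  Token 10: 'bought' -> NEW (unique so far: 10)
  Token 11: 'heard' -> NEW (unique so far: 11)
Unique types: ('artist', 'bird', 'bought', 'heard', 'lost', 'road', 'sad', 'sings', 'some', 'the', 'tree')
Vocabulary size: 11

11


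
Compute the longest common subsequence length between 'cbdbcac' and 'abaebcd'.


DP table for LCS of 'cbdbcac' and 'abaebcd':
       a  b  a  e  b  c  d
    0  0  0  0  0  0  0  0
  c 0  0  0  0  0  0  1  1
  b 0  0  1  1  1  1  1  1
  d 0  0  1  1  1  1  1  2
  b 0  0  1  1  1  2  2  2
  c 0  0  1  1  1  2  3  3
  a 0  1  1  2  2  2  3  3
  c 0  1  1  2  2  2  3  3
LCS: 'bbc'
LCS length = 3

3


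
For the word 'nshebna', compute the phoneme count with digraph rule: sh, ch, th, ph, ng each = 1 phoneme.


Parsing 'nshebna' greedily, digraphs first:
  'n' -> consonant phoneme (phonemes so far: 1)
  'sh' -> digraph (1 consonant phoneme) (phonemes so far: 2)
  'e' -> vowel phoneme (phonemes so far: 3)
  'b' -> consonant phoneme (phonemes so far: 4)
  'n' -> consonant phoneme (phonemes so far: 5)
  'a' -> vowel phoneme (phonemes so far: 6)
Total phonemes: 6

6
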